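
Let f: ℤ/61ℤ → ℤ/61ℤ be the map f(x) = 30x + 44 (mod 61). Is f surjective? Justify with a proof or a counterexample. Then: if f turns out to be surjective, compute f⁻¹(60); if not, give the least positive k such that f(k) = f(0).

Since gcd(30, 61) = 1, 30 is invertible modulo 61. Euclid's algorithm: 61 = 2·30 + 1; back-substituting gives 1 = 59·30 − 29·61, so 30⁻¹ ≡ 59 (mod 61).
For any y ∈ ℤ/61ℤ, x = 59(y − 44) mod 61 satisfies f(x) = 30·59(y − 44) + 44 ≡ y (since 30·59 ≡ 1 mod 61). So every y has a preimage.
Therefore f is surjective.
Since f is surjective, we compute f⁻¹(60): solve 30x + 44 ≡ 60 (mod 61), i.e. 30x ≡ 16 (mod 61).
Multiplying by 30⁻¹ = 59 gives x ≡ 59·16 = 944 = 15·61 + 29 ≡ 29 (mod 61).
Check: f(29) = 30·29 + 44 = 914 = 14·61 + 60 ≡ 60 (mod 61).

29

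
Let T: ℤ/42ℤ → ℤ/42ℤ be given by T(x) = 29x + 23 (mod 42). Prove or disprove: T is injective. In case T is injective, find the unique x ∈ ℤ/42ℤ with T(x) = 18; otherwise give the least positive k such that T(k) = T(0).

23

Recall: T is injective if T(x_1) = T(x_2) implies x_1 = x_2.
Suppose T(x_1) = T(x_2) in ℤ/42ℤ. Then 29x_1 + 23 ≡ 29x_2 + 23 (mod 42), hence 29(x_1 − x_2) ≡ 0 (mod 42).
Since gcd(29, 42) = 1, 29 is invertible modulo 42, so x_1 − x_2 ≡ 0 (mod 42), i.e. x_1 = x_2.
So T is injective.
We now compute 29⁻¹ mod 42 explicitly. Euclid's algorithm: 42 = 1·29 + 13, 29 = 2·13 + 3, 13 = 4·3 + 1; back-substituting gives 1 = 29·29 − 20·42, so 29⁻¹ ≡ 29 (mod 42).
Since T is injective, we find T⁻¹(18): we need 29x ≡ 18 − 23 ≡ 37 (mod 42). Using 29⁻¹ = 29: x ≡ 29·37 = 1073 = 25·42 + 23, so x = 23.
Check: T(23) = 29·23 + 23 = 690 = 16·42 + 18 ≡ 18 (mod 42).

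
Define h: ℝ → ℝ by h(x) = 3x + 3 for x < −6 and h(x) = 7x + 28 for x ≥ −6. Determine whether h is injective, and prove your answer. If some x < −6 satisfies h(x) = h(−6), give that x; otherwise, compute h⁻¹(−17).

-20/3

Both pieces are strictly increasing (slopes 3 and 7), so each is injective on its own interval.
The left piece maps (−∞, −6) onto (−∞, −15); the right piece maps [−6, ∞) onto [−14, ∞).
These images are disjoint, so no value is attained by both pieces. Therefore h is injective.
Because the two images are disjoint, no x < −6 has h(x) = h(−6), so we compute h⁻¹(−17): −17 lies in (−∞, −15), so solve 3x + 3 = −17: x = (−17 − 3)/3 = −20/3.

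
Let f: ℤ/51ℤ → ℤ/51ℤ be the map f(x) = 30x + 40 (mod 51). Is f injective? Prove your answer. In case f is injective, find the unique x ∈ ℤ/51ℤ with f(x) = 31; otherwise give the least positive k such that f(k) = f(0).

17

By definition, injectivity means: for all x_1, x_2 in the domain, f(x_1) = f(x_2) implies x_1 = x_2.
We have gcd(30, 51) = 3 > 1. Taking x_1 = 0 and x_2 = 17: f(0) = 40 and f(17) = 30·17 + 40 = 550 ≡ 40 (mod 51).
So f(0) = f(17) while 0 ≠ 17, so f is not injective.
Since f is not injective, we find the least positive k with f(k) = f(0): this means 30k ≡ 0 (mod 51), i.e. 51 ∣ 30k. Since gcd(30, 51) = 3, dividing through by 3 this holds exactly when 17 ∣ 10k, and as gcd(10, 17) = 1, exactly when 17 ∣ k.
The smallest positive such k is 17.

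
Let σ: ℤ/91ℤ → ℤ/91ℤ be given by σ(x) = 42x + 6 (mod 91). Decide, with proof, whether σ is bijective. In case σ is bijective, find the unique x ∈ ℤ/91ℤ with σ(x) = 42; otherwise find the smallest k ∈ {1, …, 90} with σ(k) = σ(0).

13

Recall that σ is injective if σ(s) = σ(t) implies s = t.
We have gcd(42, 91) = 7 > 1. Taking s = 0 and t = 13: σ(0) = 6 and σ(13) = 42·13 + 6 = 552 ≡ 6 (mod 91).
So σ(0) = σ(13) while 0 ≠ 13, therefore σ is not injective, hence not bijective.
Since σ is not bijective, we find the least positive k with σ(k) = σ(0): this means 42k ≡ 0 (mod 91), i.e. 91 ∣ 42k. Since gcd(42, 91) = 7, dividing through by 7 this holds exactly when 13 ∣ 6k, and as gcd(6, 13) = 1, exactly when 13 ∣ k.
The smallest positive such k is 13.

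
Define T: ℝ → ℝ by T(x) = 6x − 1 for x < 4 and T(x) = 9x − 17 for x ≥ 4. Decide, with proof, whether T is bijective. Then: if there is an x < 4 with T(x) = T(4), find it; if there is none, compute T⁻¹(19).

10/3

Both pieces are strictly increasing (slopes 6 and 9), so each is injective on its own interval.
The left piece maps (−∞, 4) onto (−∞, 23); the right piece maps [4, ∞) onto [19, ∞).
These images overlap. In particular T(4) = 19 (right piece), and solving 6x − 1 = 19 on the left piece gives x = 10/3 < 4.
So T(10/3) = T(4) with 10/3 ≠ 4, and T is not injective, hence not bijective. This x = 10/3 is the requested value below 4.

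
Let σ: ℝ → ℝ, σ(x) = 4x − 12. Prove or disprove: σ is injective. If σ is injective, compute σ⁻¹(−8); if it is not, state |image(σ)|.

Recall that σ is injective if σ(s) = σ(t) implies s = t.
Suppose σ(s) = σ(t). Then 4s − 12 = 4t − 12, hence 4s = 4t, therefore s = t.
So σ is injective.
Since σ is injective, we compute σ⁻¹(−8) = (−8 + 12)/4 = 1.

1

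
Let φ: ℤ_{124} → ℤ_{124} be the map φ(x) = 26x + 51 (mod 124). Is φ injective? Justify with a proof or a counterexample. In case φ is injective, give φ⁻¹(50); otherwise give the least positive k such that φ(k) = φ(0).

62

We have gcd(26, 124) = 2 > 1. Taking x_1 = 0 and x_2 = 62: φ(0) = 51 and φ(62) = 26·62 + 51 = 1663 ≡ 51 (mod 124).
So φ(0) = φ(62) while 0 ≠ 62, hence φ is not injective.
Since φ is not injective, we find the least positive k with φ(k) = φ(0): this means 26k ≡ 0 (mod 124), i.e. 124 ∣ 26k. Since gcd(26, 124) = 2, dividing through by 2 this holds exactly when 62 ∣ 13k, and as gcd(13, 62) = 1, exactly when 62 ∣ k.
The smallest positive such k is 62.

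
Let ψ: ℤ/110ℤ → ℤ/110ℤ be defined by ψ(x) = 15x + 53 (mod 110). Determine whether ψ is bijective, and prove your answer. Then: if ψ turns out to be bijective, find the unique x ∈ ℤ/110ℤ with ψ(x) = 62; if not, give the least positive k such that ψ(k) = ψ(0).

Recall: ψ is injective when ψ(a) = ψ(b) forces a = b.
We have gcd(15, 110) = 5 > 1. Taking a = 0 and b = 22: ψ(0) = 53 and ψ(22) = 15·22 + 53 = 383 ≡ 53 (mod 110).
So ψ(0) = ψ(22) while 0 ≠ 22, thus ψ is not injective, hence not bijective.
Since ψ is not bijective, we find the least positive k with ψ(k) = ψ(0): this means 15k ≡ 0 (mod 110), i.e. 110 ∣ 15k. Since gcd(15, 110) = 5, dividing through by 5 this holds exactly when 22 ∣ 3k, and as gcd(3, 22) = 1, exactly when 22 ∣ k.
The smallest positive such k is 22.

22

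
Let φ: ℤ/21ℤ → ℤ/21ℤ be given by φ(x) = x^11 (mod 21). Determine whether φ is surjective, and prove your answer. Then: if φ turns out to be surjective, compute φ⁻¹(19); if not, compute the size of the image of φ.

Computing x^11 mod 21 for each x (by repeated squaring, reducing mod 21 at every step), the values φ(0), φ(1), …, φ(20) are: 0, 1, 11, 12, 16, 17, 6, 7, 8, 18, 19, 2, 3, 13, 14, 15, 4, 5, 9, 10, 20.
Every element of ℤ/21ℤ appears exactly once in this list, so φ is a bijection, and in particular surjective.
Since φ is surjective, we read off the preimage of 19 from the same table: φ(10) = 19, so φ⁻¹(19) = 10.

10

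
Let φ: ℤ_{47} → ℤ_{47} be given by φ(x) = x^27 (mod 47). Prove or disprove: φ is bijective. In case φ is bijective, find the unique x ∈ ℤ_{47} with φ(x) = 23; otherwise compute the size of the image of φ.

11

Since 47 is prime, the nonzero elements of ℤ_{47} form a cyclic group of order 46.
As gcd(27, 46) = 1, raising to the 27th power is a bijection on this group: if x_1^27 ≡ x_2^27 then (x_1x_2^{−1})^27 = 1, and the only element of order dividing gcd(27, 46) = 1 is 1, so x_1 = x_2.
With φ(0) = 0 this makes φ injective on all of ℤ_{47}, hence bijective (finite equal-size domain and codomain). In particular φ is bijective.
Since φ is bijective, we find the preimage of 23. The inverse of x ↦ x^27 on (ℤ_{47})^× is x ↦ x^29, because 27·29 = 783 = 17·46 + 1 ≡ 1 (mod 46) and x^{46} = 1 for x ≠ 0 (Fermat). So φ⁻¹(23) = 23^29 mod 47.
Repeated squaring mod 47: 23^1 ≡ 23, 23^2 ≡ 23² = 529 ≡ 12, 23^4 ≡ 12² = 144 ≡ 3, 23^8 ≡ 3² = 9, 23^16 ≡ 9² = 81 ≡ 34. Since 29 = 16 + 8 + 4 + 1, 23^29 ≡ 34·9·3·23: 34·9 = 306 ≡ 24, then 24·3 = 72 ≡ 25, then 25·23 = 575 ≡ 11. So 23^29 ≡ 11 (mod 47).
Hence φ⁻¹(23) = 11.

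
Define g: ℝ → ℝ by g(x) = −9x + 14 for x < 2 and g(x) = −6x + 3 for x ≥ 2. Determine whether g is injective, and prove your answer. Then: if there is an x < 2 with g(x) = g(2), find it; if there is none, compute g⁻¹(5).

Both pieces are strictly decreasing (slopes −9 and −6), so each is injective on its own interval.
The left piece maps (−∞, 2) onto (−4, ∞); the right piece maps [2, ∞) onto (−∞, −9].
These images are disjoint, so no value is attained by both pieces. Hence g is injective.
Because the two images are disjoint, no x < 2 has g(x) = g(2), so we compute g⁻¹(5): 5 lies in (−4, ∞), so solve −9x + 14 = 5: x = (5 − 14)/(−9) = 1.

1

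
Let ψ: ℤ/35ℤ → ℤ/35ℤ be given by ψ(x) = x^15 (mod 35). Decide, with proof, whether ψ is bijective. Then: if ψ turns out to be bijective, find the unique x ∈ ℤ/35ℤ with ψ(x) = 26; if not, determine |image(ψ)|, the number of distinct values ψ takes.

15

ψ(4): Repeated squaring mod 35: 4^1 ≡ 4, 4^2 ≡ 4² = 16, 4^4 ≡ 16² = 256 ≡ 11, 4^8 ≡ 11² = 121 ≡ 16. Since 15 = 8 + 4 + 2 + 1, 4^15 ≡ 16·11·16·4: 16·11 = 176 ≡ 1, then 1·16 = 16, then 16·4 = 64 ≡ 29. So 4^15 ≡ 29 (mod 35).
ψ(9): Repeated squaring mod 35: 9^1 ≡ 9, 9^2 ≡ 9² = 81 ≡ 11, 9^4 ≡ 11² = 121 ≡ 16, 9^8 ≡ 16² = 256 ≡ 11. Since 15 = 8 + 4 + 2 + 1, 9^15 ≡ 11·16·11·9: 11·16 = 176 ≡ 1, then 1·11 = 11, then 11·9 = 99 ≡ 29. So 9^15 ≡ 29 (mod 35).
So ψ(4) = ψ(9) = 29 while 4 ≠ 9, so ψ is not injective, hence not bijective.
Since ψ is not bijective, we determine |image(ψ)|. Computing x^15 mod 35 for each x (by repeated squaring, reducing mod 35 at every step), the values ψ(0), ψ(1), …, ψ(34) are: 0, 1, 8, 27, 29, 20, 6, 28, 22, 29, 20, 1, 13, 27, 14, 15, 1, 13, 22, 34, 20, 21, 8, 22, 34, 15, 6, 13, 7, 29, 15, 6, 8, 27, 34.
The distinct values are {0, 1, 6, 7, 8, 13, 14, 15, 20, 21, 22, 27, 28, 29, 34}; there are 15 of them.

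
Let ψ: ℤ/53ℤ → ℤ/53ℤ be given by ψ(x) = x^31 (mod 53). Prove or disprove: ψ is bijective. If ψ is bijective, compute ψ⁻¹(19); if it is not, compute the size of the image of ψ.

Since 53 is prime, the nonzero elements of ℤ/53ℤ form a cyclic group of order 52.
As gcd(31, 52) = 1, raising to the 31st power is a bijection on this group: if x_1^31 ≡ x_2^31 then (x_1x_2^{−1})^31 = 1, and the only element of order dividing gcd(31, 52) = 1 is 1, so x_1 = x_2.
With ψ(0) = 0 this makes ψ injective on all of ℤ/53ℤ, hence bijective (finite equal-size domain and codomain). In particular ψ is bijective.
Since ψ is bijective, we find the preimage of 19. The inverse of x ↦ x^31 on (ℤ/53ℤ)^× is x ↦ x^47, because 31·47 = 1457 = 28·52 + 1 ≡ 1 (mod 52) and x^{52} = 1 for x ≠ 0 (Fermat). So ψ⁻¹(19) = 19^47 mod 53.
Repeated squaring mod 53: 19^1 ≡ 19, 19^2 ≡ 19² = 361 ≡ 43, 19^4 ≡ 43² = 1849 ≡ 47, 19^8 ≡ 47² = 2209 ≡ 36, 19^16 ≡ 36² = 1296 ≡ 24, 19^32 ≡ 24² = 576 ≡ 46. Since 47 = 32 + 8 + 4 + 2 + 1, 19^47 ≡ 46·36·47·43·19: 46·36 = 1656 ≡ 13, then 13·47 = 611 ≡ 28, then 28·43 = 1204 ≡ 38, then 38·19 = 722 ≡ 33. So 19^47 ≡ 33 (mod 53).
Hence ψ⁻¹(19) = 33.

33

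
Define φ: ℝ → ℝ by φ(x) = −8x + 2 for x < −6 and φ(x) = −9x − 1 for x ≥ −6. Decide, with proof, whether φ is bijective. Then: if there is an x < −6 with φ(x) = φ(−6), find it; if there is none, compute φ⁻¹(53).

-51/8

Both pieces are strictly decreasing (slopes −8 and −9), so each is injective on its own interval.
The left piece maps (−∞, −6) onto (50, ∞); the right piece maps [−6, ∞) onto (−∞, 53].
These images overlap. In particular φ(−6) = 53 (right piece), and solving −8x + 2 = 53 on the left piece gives x = −51/8 < −6.
So φ(−51/8) = φ(−6) with −51/8 ≠ −6, and φ is not injective, hence not bijective. This x = −51/8 is the requested value below −6.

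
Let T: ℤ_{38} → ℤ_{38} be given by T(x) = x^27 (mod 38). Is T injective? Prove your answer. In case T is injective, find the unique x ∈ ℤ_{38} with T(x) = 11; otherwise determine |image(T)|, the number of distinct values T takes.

6

T(1) = 1^27 = 1.
T(5): Repeated squaring mod 38: 5^1 ≡ 5, 5^2 ≡ 5² = 25, 5^4 ≡ 25² = 625 ≡ 17, 5^8 ≡ 17² = 289 ≡ 23, 5^16 ≡ 23² = 529 ≡ 35. Since 27 = 16 + 8 + 2 + 1, 5^27 ≡ 35·23·25·5: 35·23 = 805 ≡ 7, then 7·25 = 175 ≡ 23, then 23·5 = 115 ≡ 1. So 5^27 ≡ 1 (mod 38).
So T(1) = T(5) = 1 while 1 ≠ 5, thus T is not injective.
Since T is not injective, we determine |image(T)|. Computing x^27 mod 38 for each x (by repeated squaring, reducing mod 38 at every step), the values T(0), T(1), …, T(37) are: 0, 1, 18, 37, 20, 1, 20, 1, 18, 1, 18, 1, 18, 37, 18, 37, 20, 1, 18, 19, 20, 37, 18, 1, 20, 1, 20, 37, 20, 37, 20, 37, 18, 37, 18, 1, 20, 37.
The distinct values are {0, 1, 18, 19, 20, 37}; there are 6 of them.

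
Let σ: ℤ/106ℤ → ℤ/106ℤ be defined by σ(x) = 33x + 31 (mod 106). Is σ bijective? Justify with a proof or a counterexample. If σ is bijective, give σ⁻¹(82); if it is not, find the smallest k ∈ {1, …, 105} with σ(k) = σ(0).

69

By definition, σ is injective if σ(s) = σ(t) implies s = t.
If σ(s) = σ(t), then 33s ≡ 33t (mod 106). Because gcd(33, 106) = 1, we may cancel 33 to get s ≡ t (mod 106).
We now compute 33⁻¹ mod 106 explicitly. Euclid's algorithm: 106 = 3·33 + 7, 33 = 4·7 + 5, 7 = 1·5 + 2, 5 = 2·2 + 1; back-substituting gives 1 = 45·33 − 14·106, so 33⁻¹ ≡ 45 (mod 106).
For any y ∈ ℤ/106ℤ, x = 45(y − 31) mod 106 satisfies σ(x) = 33·45(y − 31) + 31 ≡ y (since 33·45 ≡ 1 mod 106). So every y has a preimage.
So σ is bijective.
Since σ is bijective, we compute σ⁻¹(82): solve 33x + 31 ≡ 82 (mod 106), i.e. 33x ≡ 51 (mod 106).
Multiplying by 33⁻¹ = 45 gives x ≡ 45·51 = 2295 = 21·106 + 69 ≡ 69 (mod 106).
Check: σ(69) = 33·69 + 31 = 2308 = 21·106 + 82 ≡ 82 (mod 106).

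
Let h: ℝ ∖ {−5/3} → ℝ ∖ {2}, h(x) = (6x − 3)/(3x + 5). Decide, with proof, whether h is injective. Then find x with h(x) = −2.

Suppose h(x_1) = h(x_2). Cross-multiplying: (6x_1 − 3)(3x_2 + 5) = (6x_2 − 3)(3x_1 + 5).
Expanding both sides and cancelling the symmetric terms leaves 39·(x_1 − x_2) = 0. Since 39 ≠ 0, x_1 = x_2. So h is injective.
Solving h(x) = −2: cross-multiplying gives 6x − 3 = −2(3x + 5), which rearranges to 12x = −7, so x = −7/12.

-7/12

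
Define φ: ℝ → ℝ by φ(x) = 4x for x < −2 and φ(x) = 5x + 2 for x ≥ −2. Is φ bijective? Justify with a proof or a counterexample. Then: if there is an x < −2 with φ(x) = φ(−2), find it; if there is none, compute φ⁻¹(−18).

Both pieces are strictly increasing (slopes 4 and 5), so each is injective on its own interval.
The left piece maps (−∞, −2) onto (−∞, −8); the right piece maps [−2, ∞) onto [−8, ∞).
Since −8 = −8, the images partition ℝ: φ is injective and surjective, hence bijective.
Because the two images are disjoint, no x < −2 has φ(x) = φ(−2), so we compute φ⁻¹(−18): −18 lies in (−∞, −8), so solve 4x = −18: x = (−18 − 0)/4 = −9/2.

-9/2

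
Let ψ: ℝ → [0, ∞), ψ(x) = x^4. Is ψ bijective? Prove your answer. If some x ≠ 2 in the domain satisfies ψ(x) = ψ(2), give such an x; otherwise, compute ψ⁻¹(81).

ψ(2) = 16 = (−2)^4 = ψ(−2) (since 4 is even), with 2 ≠ −2. So ψ is not injective, hence not bijective.
For the follow-up, such an x exists: taking x = −2 ∈ ℝ gives ψ(−2) = 16 = ψ(2) with −2 ≠ 2.

-2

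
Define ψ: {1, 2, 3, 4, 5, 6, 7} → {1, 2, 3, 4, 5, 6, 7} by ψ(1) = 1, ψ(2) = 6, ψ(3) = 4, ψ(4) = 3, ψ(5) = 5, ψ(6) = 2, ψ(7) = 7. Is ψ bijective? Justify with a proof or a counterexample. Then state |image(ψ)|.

7

The values 1, 6, 4, 3, 5, 2, 7 are a permutation of {1, 2, 3, 4, 5, 6, 7}: each element appears exactly once.
So ψ is injective and surjective, hence bijective.
The image of ψ is {1, 2, 3, 4, 5, 6, 7}, which has 7 elements.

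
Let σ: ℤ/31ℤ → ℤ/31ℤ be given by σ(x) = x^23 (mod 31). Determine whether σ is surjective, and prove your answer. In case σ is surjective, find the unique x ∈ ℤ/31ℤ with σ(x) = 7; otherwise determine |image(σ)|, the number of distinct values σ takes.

Since 31 is prime, the nonzero elements of ℤ/31ℤ form a cyclic group of order 30.
As gcd(23, 30) = 1, raising to the 23rd power is a bijection on this group: if a^23 ≡ b^23 then (ab^{−1})^23 = 1, and the only element of order dividing gcd(23, 30) = 1 is 1, so a = b.
With σ(0) = 0 this makes σ injective on all of ℤ/31ℤ, hence bijective (finite equal-size domain and codomain). In particular σ is surjective.
Since σ is surjective, we find the preimage of 7. The inverse of x ↦ x^23 on (ℤ/31ℤ)^× is x ↦ x^17, because 23·17 = 391 = 13·30 + 1 ≡ 1 (mod 30) and x^{30} = 1 for x ≠ 0 (Fermat). So σ⁻¹(7) = 7^17 mod 31.
Repeated squaring mod 31: 7^1 ≡ 7, 7^2 ≡ 7² = 49 ≡ 18, 7^4 ≡ 18² = 324 ≡ 14, 7^8 ≡ 14² = 196 ≡ 10, 7^16 ≡ 10² = 100 ≡ 7. Since 17 = 16 + 1, 7^17 ≡ 7·7: 7·7 = 49 ≡ 18. So 7^17 ≡ 18 (mod 31).
Hence σ⁻¹(7) = 18.

18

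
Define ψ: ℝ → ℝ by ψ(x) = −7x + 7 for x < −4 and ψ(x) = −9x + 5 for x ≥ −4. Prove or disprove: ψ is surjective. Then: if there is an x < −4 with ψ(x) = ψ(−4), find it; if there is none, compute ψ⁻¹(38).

Both pieces are strictly decreasing (slopes −7 and −9), so each is injective on its own interval.
The left piece maps (−∞, −4) onto (35, ∞); the right piece maps [−4, ∞) onto (−∞, 41].
The union (35, ∞) ∪ (−∞, 41] covers ℝ, so ψ is surjective.
For the follow-up: the images overlap, so an x < −4 with ψ(x) = ψ(−4) exists. ψ(−4) = 41; solving −7x + 7 = 41 for x < −4 gives x = (41 − 7)/(−7) = −34/7.

-34/7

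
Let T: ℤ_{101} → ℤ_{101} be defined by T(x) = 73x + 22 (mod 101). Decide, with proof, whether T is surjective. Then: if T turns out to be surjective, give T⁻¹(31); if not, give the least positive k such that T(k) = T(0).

Since gcd(73, 101) = 1, 73 is invertible modulo 101. Euclid's algorithm: 101 = 1·73 + 28, 73 = 2·28 + 17, 28 = 1·17 + 11, 17 = 1·11 + 6, 11 = 1·6 + 5, 6 = 1·5 + 1; back-substituting gives 1 = 18·73 − 13·101, so 73⁻¹ ≡ 18 (mod 101).
For any y ∈ ℤ_{101}, x = 18(y − 22) mod 101 satisfies T(x) = 73·18(y − 22) + 22 ≡ y (since 73·18 ≡ 1 mod 101). So every y has a preimage.
Therefore T is surjective.
Since T is surjective, we find T⁻¹(31): we need 73x ≡ 31 − 22 ≡ 9 (mod 101). Using 73⁻¹ = 18: x ≡ 18·9 = 162 = 1·101 + 61, so x = 61.
Check: T(61) = 73·61 + 22 = 4475 = 44·101 + 31 ≡ 31 (mod 101).

61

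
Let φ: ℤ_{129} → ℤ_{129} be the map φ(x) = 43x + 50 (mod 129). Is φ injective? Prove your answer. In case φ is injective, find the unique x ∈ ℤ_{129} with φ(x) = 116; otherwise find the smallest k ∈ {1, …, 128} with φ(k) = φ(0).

3

We have gcd(43, 129) = 43 > 1. Taking s = 0 and t = 3: φ(0) = 50 and φ(3) = 43·3 + 50 = 179 ≡ 50 (mod 129).
So φ(0) = φ(3) while 0 ≠ 3, so φ is not injective.
Since φ is not injective, we find the least positive k with φ(k) = φ(0): this means 43k ≡ 0 (mod 129), i.e. 129 ∣ 43k. Since gcd(43, 129) = 43, dividing through by 43 this holds exactly when 3 ∣ k.
The smallest positive such k is 3.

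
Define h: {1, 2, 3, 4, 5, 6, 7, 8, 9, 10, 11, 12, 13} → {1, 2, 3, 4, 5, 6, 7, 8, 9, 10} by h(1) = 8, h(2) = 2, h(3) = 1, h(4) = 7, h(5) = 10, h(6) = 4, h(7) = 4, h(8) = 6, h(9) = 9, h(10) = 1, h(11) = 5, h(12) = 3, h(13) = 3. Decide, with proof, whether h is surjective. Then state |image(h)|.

10

Every element of the codomain has a preimage: 1 = h(3), 2 = h(2), 3 = h(12), 4 = h(6), 5 = h(11), 6 = h(8), 7 = h(4), 8 = h(1), 9 = h(9), 10 = h(5).
Therefore h is surjective.
The image of h is {1, 2, 3, 4, 5, 6, 7, 8, 9, 10}, which has 10 elements.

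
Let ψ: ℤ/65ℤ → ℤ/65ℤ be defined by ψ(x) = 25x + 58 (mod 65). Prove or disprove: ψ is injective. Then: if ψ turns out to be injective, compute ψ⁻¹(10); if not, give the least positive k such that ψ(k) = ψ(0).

13

By definition, ψ is injective when ψ(a) = ψ(b) forces a = b.
We have gcd(25, 65) = 5 > 1. Taking a = 0 and b = 13: ψ(0) = 58 and ψ(13) = 25·13 + 58 = 383 ≡ 58 (mod 65).
So ψ(0) = ψ(13) while 0 ≠ 13, hence ψ is not injective.
Since ψ is not injective, we find the least positive k with ψ(k) = ψ(0): this means 25k ≡ 0 (mod 65), i.e. 65 ∣ 25k. Since gcd(25, 65) = 5, dividing through by 5 this holds exactly when 13 ∣ 5k, and as gcd(5, 13) = 1, exactly when 13 ∣ k.
The smallest positive such k is 13.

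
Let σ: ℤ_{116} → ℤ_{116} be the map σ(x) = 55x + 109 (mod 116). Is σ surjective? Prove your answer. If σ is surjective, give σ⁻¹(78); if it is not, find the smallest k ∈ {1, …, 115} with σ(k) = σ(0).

107

Since gcd(55, 116) = 1, 55 is invertible modulo 116. Euclid's algorithm: 116 = 2·55 + 6, 55 = 9·6 + 1; back-substituting gives 1 = 19·55 − 9·116, so 55⁻¹ ≡ 19 (mod 116).
For any y ∈ ℤ_{116}, x = 19(y − 109) mod 116 satisfies σ(x) = 55·19(y − 109) + 109 ≡ y (since 55·19 ≡ 1 mod 116). So every y has a preimage.
Therefore σ is surjective.
Since σ is surjective, we compute σ⁻¹(78): solve 55x + 109 ≡ 78 (mod 116), i.e. 55x ≡ 85 (mod 116).
Multiplying by 55⁻¹ = 19 gives x ≡ 19·85 = 1615 = 13·116 + 107 ≡ 107 (mod 116).
Check: σ(107) = 55·107 + 109 = 5994 = 51·116 + 78 ≡ 78 (mod 116).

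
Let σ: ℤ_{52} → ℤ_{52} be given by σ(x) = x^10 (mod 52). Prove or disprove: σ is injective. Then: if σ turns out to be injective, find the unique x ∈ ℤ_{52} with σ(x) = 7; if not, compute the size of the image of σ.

σ(12): Repeated squaring mod 52: 12^1 ≡ 12, 12^2 ≡ 12² = 144 ≡ 40, 12^4 ≡ 40² = 1600 ≡ 40, 12^8 ≡ 40² = 1600 ≡ 40. Since 10 = 8 + 2, 12^10 ≡ 40·40: 40·40 = 1600 ≡ 40. So 12^10 ≡ 40 (mod 52).
σ(14): Repeated squaring mod 52: 14^1 ≡ 14, 14^2 ≡ 14² = 196 ≡ 40, 14^4 ≡ 40² = 1600 ≡ 40, 14^8 ≡ 40² = 1600 ≡ 40. Since 10 = 8 + 2, 14^10 ≡ 40·40: 40·40 = 1600 ≡ 40. So 14^10 ≡ 40 (mod 52).
So σ(12) = σ(14) = 40 while 12 ≠ 14, therefore σ is not injective.
Since σ is not injective, we determine |image(σ)|. Computing x^10 mod 52 for each x (by repeated squaring, reducing mod 52 at every step), the values σ(0), σ(1), …, σ(51) are: 0, 1, 36, 29, 48, 25, 4, 17, 12, 9, 16, 49, 40, 13, 40, 49, 16, 9, 12, 17, 4, 25, 48, 29, 36, 1, 0, 1, 36, 29, 48, 25, 4, 17, 12, 9, 16, 49, 40, 13, 40, 49, 16, 9, 12, 17, 4, 25, 48, 29, 36, 1.
The distinct values are {0, 1, 4, 9, 12, 13, 16, 17, 25, 29, 36, 40, 48, 49}; there are 14 of them.

14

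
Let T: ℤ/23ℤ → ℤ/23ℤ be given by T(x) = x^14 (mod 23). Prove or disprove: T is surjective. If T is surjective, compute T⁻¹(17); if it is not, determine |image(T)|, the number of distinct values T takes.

12

T(11): Repeated squaring mod 23: 11^1 ≡ 11, 11^2 ≡ 11² = 121 ≡ 6, 11^4 ≡ 6² = 36 ≡ 13, 11^8 ≡ 13² = 169 ≡ 8. Since 14 = 8 + 4 + 2, 11^14 ≡ 8·13·6: 8·13 = 104 ≡ 12, then 12·6 = 72 ≡ 3. So 11^14 ≡ 3 (mod 23).
T(12): Repeated squaring mod 23: 12^1 ≡ 12, 12^2 ≡ 12² = 144 ≡ 6, 12^4 ≡ 6² = 36 ≡ 13, 12^8 ≡ 13² = 169 ≡ 8. Since 14 = 8 + 4 + 2, 12^14 ≡ 8·13·6: 8·13 = 104 ≡ 12, then 12·6 = 72 ≡ 3. So 12^14 ≡ 3 (mod 23).
So T(11) = T(12) = 3 while 11 ≠ 12, hence T is not injective.
A non-injective map from the 23-element set ℤ/23ℤ to itself takes at most 22 distinct values, so it cannot be surjective. Hence T is not surjective.
Since T is not surjective, we determine |image(T)|. Computing x^14 mod 23 for each x (by repeated squaring, reducing mod 23 at every step), the values T(0), T(1), …, T(22) are: 0, 1, 8, 4, 18, 13, 9, 2, 6, 16, 12, 3, 3, 12, 16, 6, 2, 9, 13, 18, 4, 8, 1.
The distinct values are {0, 1, 2, 3, 4, 6, 8, 9, 12, 13, 16, 18}; there are 12 of them.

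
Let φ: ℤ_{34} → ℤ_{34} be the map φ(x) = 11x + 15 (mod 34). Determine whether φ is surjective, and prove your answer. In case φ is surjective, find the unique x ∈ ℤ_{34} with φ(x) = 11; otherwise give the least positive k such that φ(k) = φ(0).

Recall: surjectivity means every element of the codomain has a preimage under φ.
Since gcd(11, 34) = 1, 11 is invertible modulo 34. Euclid's algorithm: 34 = 3·11 + 1; back-substituting gives 1 = 31·11 − 10·34, so 11⁻¹ ≡ 31 (mod 34).
Then y ↦ 31(y − 15) is a two-sided inverse to φ, so every y ∈ ℤ_{34} has a preimage.
Thus φ is surjective.
Since φ is surjective, we find φ⁻¹(11): we need 11x ≡ 11 − 15 ≡ 30 (mod 34). Using 11⁻¹ = 31: x ≡ 31·30 = 930 = 27·34 + 12, so x = 12.
Check: φ(12) = 11·12 + 15 = 147 = 4·34 + 11 ≡ 11 (mod 34).

12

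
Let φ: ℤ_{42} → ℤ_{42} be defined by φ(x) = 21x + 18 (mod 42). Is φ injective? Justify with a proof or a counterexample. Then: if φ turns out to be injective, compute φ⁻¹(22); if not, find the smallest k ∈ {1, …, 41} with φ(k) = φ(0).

We have gcd(21, 42) = 21 > 1. Taking x_1 = 0 and x_2 = 2: φ(0) = 18 and φ(2) = 21·2 + 18 = 60 ≡ 18 (mod 42).
So φ(0) = φ(2) while 0 ≠ 2, thus φ is not injective.
Since φ is not injective, we find the least positive k with φ(k) = φ(0): this means 21k ≡ 0 (mod 42), i.e. 42 ∣ 21k. Since gcd(21, 42) = 21, dividing through by 21 this holds exactly when 2 ∣ k.
The smallest positive such k is 2.

2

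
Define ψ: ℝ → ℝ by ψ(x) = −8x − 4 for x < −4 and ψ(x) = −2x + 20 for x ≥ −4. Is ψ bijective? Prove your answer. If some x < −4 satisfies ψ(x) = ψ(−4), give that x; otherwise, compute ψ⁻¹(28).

-4

Both pieces are strictly decreasing (slopes −8 and −2), so each is injective on its own interval.
The left piece maps (−∞, −4) onto (28, ∞); the right piece maps [−4, ∞) onto (−∞, 28].
Since 28 = 28, the images partition ℝ: ψ is injective and surjective, hence bijective.
Because the two images are disjoint, no x < −4 has ψ(x) = ψ(−4), so we compute ψ⁻¹(28): 28 lies in (−∞, 28], so solve −2x + 20 = 28: x = (28 − 20)/(−2) = −4.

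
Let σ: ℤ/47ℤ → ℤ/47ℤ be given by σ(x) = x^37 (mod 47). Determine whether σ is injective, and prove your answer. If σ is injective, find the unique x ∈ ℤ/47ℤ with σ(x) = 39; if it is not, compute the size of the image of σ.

38

Since 47 is prime, the nonzero elements of ℤ/47ℤ form a cyclic group of order 46.
As gcd(37, 46) = 1, raising to the 37th power is a bijection on this group: if s^37 ≡ t^37 then (st^{−1})^37 = 1, and the only element of order dividing gcd(37, 46) = 1 is 1, so s = t.
With σ(0) = 0 this makes σ injective on all of ℤ/47ℤ, hence bijective (finite equal-size domain and codomain). In particular σ is injective.
Since σ is injective, we find the preimage of 39. The inverse of x ↦ x^37 on (ℤ/47ℤ)^× is x ↦ x^5, because 37·5 = 185 = 4·46 + 1 ≡ 1 (mod 46) and x^{46} = 1 for x ≠ 0 (Fermat). So σ⁻¹(39) = 39^5 mod 47.
Repeated squaring mod 47: 39^1 ≡ 39, 39^2 ≡ 39² = 1521 ≡ 17, 39^4 ≡ 17² = 289 ≡ 7. Since 5 = 4 + 1, 39^5 ≡ 7·39: 7·39 = 273 ≡ 38. So 39^5 ≡ 38 (mod 47).
Hence σ⁻¹(39) = 38.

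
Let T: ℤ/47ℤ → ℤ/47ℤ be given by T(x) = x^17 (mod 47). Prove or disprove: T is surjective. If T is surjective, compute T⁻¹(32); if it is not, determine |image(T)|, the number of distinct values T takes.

8

Since 47 is prime, the nonzero elements of ℤ/47ℤ form a cyclic group of order 46.
As gcd(17, 46) = 1, raising to the 17th power is a bijection on this group: if a^17 ≡ b^17 then (ab^{−1})^17 = 1, and the only element of order dividing gcd(17, 46) = 1 is 1, so a = b.
With T(0) = 0 this makes T injective on all of ℤ/47ℤ, hence bijective (finite equal-size domain and codomain). In particular T is surjective.
Since T is surjective, we find the preimage of 32. The inverse of x ↦ x^17 on (ℤ/47ℤ)^× is x ↦ x^19, because 17·19 = 323 = 7·46 + 1 ≡ 1 (mod 46) and x^{46} = 1 for x ≠ 0 (Fermat). So T⁻¹(32) = 32^19 mod 47.
Repeated squaring mod 47: 32^1 ≡ 32, 32^2 ≡ 32² = 1024 ≡ 37, 32^4 ≡ 37² = 1369 ≡ 6, 32^8 ≡ 6² = 36, 32^16 ≡ 36² = 1296 ≡ 27. Since 19 = 16 + 2 + 1, 32^19 ≡ 27·37·32: 27·37 = 999 ≡ 12, then 12·32 = 384 ≡ 8. So 32^19 ≡ 8 (mod 47).
Hence T⁻¹(32) = 8.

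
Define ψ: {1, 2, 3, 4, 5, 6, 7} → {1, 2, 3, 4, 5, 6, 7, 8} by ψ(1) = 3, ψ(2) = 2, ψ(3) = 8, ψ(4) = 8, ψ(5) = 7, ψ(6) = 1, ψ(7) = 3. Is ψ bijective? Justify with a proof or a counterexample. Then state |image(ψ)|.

ψ(3) = 8 = ψ(4) with 3 ≠ 4, so ψ is not injective, hence not bijective.
The image of ψ is {1, 2, 3, 7, 8}, which has 5 elements.

5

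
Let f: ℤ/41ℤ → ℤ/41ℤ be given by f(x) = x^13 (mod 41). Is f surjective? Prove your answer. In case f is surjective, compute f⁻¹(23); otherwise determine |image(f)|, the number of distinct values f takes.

4

Since 41 is prime, the nonzero elements of ℤ/41ℤ form a cyclic group of order 40.
As gcd(13, 40) = 1, raising to the 13th power is a bijection on this group: if u^13 ≡ v^13 then (uv^{−1})^13 = 1, and the only element of order dividing gcd(13, 40) = 1 is 1, so u = v.
With f(0) = 0 this makes f injective on all of ℤ/41ℤ, hence bijective (finite equal-size domain and codomain). In particular f is surjective.
Since f is surjective, we find the preimage of 23. The inverse of x ↦ x^13 on (ℤ/41ℤ)^× is x ↦ x^37, because 13·37 = 481 = 12·40 + 1 ≡ 1 (mod 40) and x^{40} = 1 for x ≠ 0 (Fermat). So f⁻¹(23) = 23^37 mod 41.
Repeated squaring mod 41: 23^1 ≡ 23, 23^2 ≡ 23² = 529 ≡ 37, 23^4 ≡ 37² = 1369 ≡ 16, 23^8 ≡ 16² = 256 ≡ 10, 23^16 ≡ 10² = 100 ≡ 18, 23^32 ≡ 18² = 324 ≡ 37. Since 37 = 32 + 4 + 1, 23^37 ≡ 37·16·23: 37·16 = 592 ≡ 18, then 18·23 = 414 ≡ 4. So 23^37 ≡ 4 (mod 41).
Hence f⁻¹(23) = 4.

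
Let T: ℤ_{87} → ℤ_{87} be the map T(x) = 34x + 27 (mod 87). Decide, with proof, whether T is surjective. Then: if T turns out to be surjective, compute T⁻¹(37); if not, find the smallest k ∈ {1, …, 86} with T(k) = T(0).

Since gcd(34, 87) = 1, 34 is invertible modulo 87. Euclid's algorithm: 87 = 2·34 + 19, 34 = 1·19 + 15, 19 = 1·15 + 4, 15 = 3·4 + 3, 4 = 1·3 + 1; back-substituting gives 1 = 64·34 − 25·87, so 34⁻¹ ≡ 64 (mod 87).
Then y ↦ 64(y − 27) is a two-sided inverse to T, so every y ∈ ℤ_{87} has a preimage.
Thus T is surjective.
Since T is surjective, we find T⁻¹(37): we need 34x ≡ 37 − 27 ≡ 10 (mod 87). Using 34⁻¹ = 64: x ≡ 64·10 = 640 = 7·87 + 31, so x = 31.
Check: T(31) = 34·31 + 27 = 1081 = 12·87 + 37 ≡ 37 (mod 87).

31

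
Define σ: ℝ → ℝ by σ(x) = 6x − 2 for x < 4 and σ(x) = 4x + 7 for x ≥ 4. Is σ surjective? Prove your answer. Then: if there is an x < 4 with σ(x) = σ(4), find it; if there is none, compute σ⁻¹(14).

Both pieces are strictly increasing (slopes 6 and 4), so each is injective on its own interval.
The left piece maps (−∞, 4) onto (−∞, 22); the right piece maps [4, ∞) onto [23, ∞).
The union (−∞, 22) ∪ [23, ∞) omits the interval between 22 and 23; in particular 22 has no preimage. So σ is not surjective.
Because the two images are disjoint, no x < 4 has σ(x) = σ(4), so we compute σ⁻¹(14): 14 lies in (−∞, 22), so solve 6x − 2 = 14: x = (14 + 2)/6 = 8/3.

8/3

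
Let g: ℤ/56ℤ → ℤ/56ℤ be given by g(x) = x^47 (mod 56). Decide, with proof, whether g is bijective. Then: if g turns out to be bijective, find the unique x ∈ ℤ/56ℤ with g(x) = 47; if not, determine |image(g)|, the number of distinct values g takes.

35

g(0) = 0^47 = 0.
g(14): Repeated squaring mod 56: 14^1 ≡ 14, 14^2 ≡ 14² = 196 ≡ 28, 14^4 ≡ 28² = 784 ≡ 0, 14^8 ≡ 0² = 0, 14^16 ≡ 0² = 0, 14^32 ≡ 0² = 0. Since 47 = 32 + 8 + 4 + 2 + 1, 14^47 ≡ 0·0·0·28·14: 0·0 = 0, then 0·0 = 0, then 0·28 = 0, then 0·14 = 0. So 14^47 ≡ 0 (mod 56).
So g(0) = g(14) = 0 while 0 ≠ 14, thus g is not injective, hence not bijective.
Since g is not bijective, we determine |image(g)|. Computing x^47 mod 56 for each x (by repeated squaring, reducing mod 56 at every step), the values g(0), g(1), …, g(55) are: 0, 1, 32, 19, 16, 45, 48, 7, 8, 25, 40, 51, 24, 13, 0, 15, 32, 33, 16, 3, 48, 21, 8, 39, 40, 9, 24, 27, 0, 29, 32, 47, 16, 17, 48, 35, 8, 53, 40, 23, 24, 41, 0, 43, 32, 5, 16, 31, 48, 49, 8, 11, 40, 37, 24, 55.
The distinct values are {0, 1, 3, 5, 7, 8, 9, 11, 13, 15, 16, 17, 19, 21, 23, 24, 25, 27, 29, 31, 32, 33, 35, 37, 39, 40, 41, 43, 45, 47, 48, 49, 51, 53, 55}; there are 35 of them.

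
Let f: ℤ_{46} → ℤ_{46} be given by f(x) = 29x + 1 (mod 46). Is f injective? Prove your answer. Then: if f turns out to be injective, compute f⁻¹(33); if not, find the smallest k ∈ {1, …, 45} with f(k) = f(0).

36

If f(a) = f(b), then 29a ≡ 29b (mod 46). Because gcd(29, 46) = 1, we may cancel 29 to get a ≡ b (mod 46).
Hence f is injective.
We now compute 29⁻¹ mod 46 explicitly. Euclid's algorithm: 46 = 1·29 + 17, 29 = 1·17 + 12, 17 = 1·12 + 5, 12 = 2·5 + 2, 5 = 2·2 + 1; back-substituting gives 1 = 27·29 − 17·46, so 29⁻¹ ≡ 27 (mod 46).
Since f is injective, we find f⁻¹(33): we need 29x ≡ 33 − 1 ≡ 32 (mod 46). Using 29⁻¹ = 27: x ≡ 27·32 = 864 = 18·46 + 36, so x = 36.
Check: f(36) = 29·36 + 1 = 1045 = 22·46 + 33 ≡ 33 (mod 46).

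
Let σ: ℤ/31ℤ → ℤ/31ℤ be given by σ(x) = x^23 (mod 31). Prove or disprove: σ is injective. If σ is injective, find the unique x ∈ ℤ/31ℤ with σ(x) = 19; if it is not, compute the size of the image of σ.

Since 31 is prime, the nonzero elements of ℤ/31ℤ form a cyclic group of order 30.
As gcd(23, 30) = 1, raising to the 23rd power is a bijection on this group: if u^23 ≡ v^23 then (uv^{−1})^23 = 1, and the only element of order dividing gcd(23, 30) = 1 is 1, so u = v.
With σ(0) = 0 this makes σ injective on all of ℤ/31ℤ, hence bijective (finite equal-size domain and codomain). In particular σ is injective.
Since σ is injective, we find the preimage of 19. The inverse of x ↦ x^23 on (ℤ/31ℤ)^× is x ↦ x^17, because 23·17 = 391 = 13·30 + 1 ≡ 1 (mod 30) and x^{30} = 1 for x ≠ 0 (Fermat). So σ⁻¹(19) = 19^17 mod 31.
Repeated squaring mod 31: 19^1 ≡ 19, 19^2 ≡ 19² = 361 ≡ 20, 19^4 ≡ 20² = 400 ≡ 28, 19^8 ≡ 28² = 784 ≡ 9, 19^16 ≡ 9² = 81 ≡ 19. Since 17 = 16 + 1, 19^17 ≡ 19·19: 19·19 = 361 ≡ 20. So 19^17 ≡ 20 (mod 31).
Hence σ⁻¹(19) = 20.

20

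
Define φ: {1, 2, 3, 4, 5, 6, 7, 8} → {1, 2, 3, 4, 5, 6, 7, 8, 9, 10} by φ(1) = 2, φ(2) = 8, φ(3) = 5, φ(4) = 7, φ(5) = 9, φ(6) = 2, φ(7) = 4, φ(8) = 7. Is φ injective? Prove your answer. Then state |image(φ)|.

6

φ(1) = 2 = φ(6) with 1 ≠ 6, so φ is not injective.
The image of φ is {2, 4, 5, 7, 8, 9}, which has 6 elements.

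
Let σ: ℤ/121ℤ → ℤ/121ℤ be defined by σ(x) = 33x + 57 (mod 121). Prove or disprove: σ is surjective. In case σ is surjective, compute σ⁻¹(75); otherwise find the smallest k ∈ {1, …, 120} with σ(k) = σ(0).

Since gcd(33, 121) = 11, we have 33x ≡ 0 (mod 11) for all x, so σ(x) ≡ 2 (mod 11).
But 0 ≢ 2 (mod 11), so 0 ∈ ℤ/121ℤ has no preimage. Therefore σ is not surjective.
Since σ is not surjective, we find the least positive k with σ(k) = σ(0): this means 33k ≡ 0 (mod 121), i.e. 121 ∣ 33k. Since gcd(33, 121) = 11, dividing through by 11 this holds exactly when 11 ∣ 3k, and as gcd(3, 11) = 1, exactly when 11 ∣ k.
The smallest positive such k is 11.

11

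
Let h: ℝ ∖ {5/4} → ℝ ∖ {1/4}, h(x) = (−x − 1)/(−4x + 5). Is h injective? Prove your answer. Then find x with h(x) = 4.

Suppose h(x_1) = h(x_2). Cross-multiplying: (−x_1 − 1)(−4x_2 + 5) = (−x_2 − 1)(−4x_1 + 5).
Expanding both sides and cancelling the symmetric terms leaves −9·(x_1 − x_2) = 0. Since −9 ≠ 0, x_1 = x_2. Hence h is injective.
Solving h(x) = 4: cross-multiplying gives −x − 1 = 4(−4x + 5), which rearranges to 15x = 21, so x = 7/5.

7/5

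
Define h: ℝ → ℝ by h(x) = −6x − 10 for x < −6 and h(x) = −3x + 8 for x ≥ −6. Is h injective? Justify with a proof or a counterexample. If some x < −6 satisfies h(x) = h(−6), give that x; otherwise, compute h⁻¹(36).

Both pieces are strictly decreasing (slopes −6 and −3), so each is injective on its own interval.
The left piece maps (−∞, −6) onto (26, ∞); the right piece maps [−6, ∞) onto (−∞, 26].
These images are disjoint, so no value is attained by both pieces. Hence h is injective.
Because the two images are disjoint, no x < −6 has h(x) = h(−6), so we compute h⁻¹(36): 36 lies in (26, ∞), so solve −6x − 10 = 36: x = (36 + 10)/(−6) = −23/3.

-23/3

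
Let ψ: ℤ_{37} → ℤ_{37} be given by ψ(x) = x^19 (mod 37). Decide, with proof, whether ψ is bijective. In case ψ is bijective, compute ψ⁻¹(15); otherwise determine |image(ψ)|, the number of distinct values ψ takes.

22

Since 37 is prime, the nonzero elements of ℤ_{37} form a cyclic group of order 36.
As gcd(19, 36) = 1, raising to the 19th power is a bijection on this group: if s^19 ≡ t^19 then (st^{−1})^19 = 1, and the only element of order dividing gcd(19, 36) = 1 is 1, so s = t.
With ψ(0) = 0 this makes ψ injective on all of ℤ_{37}, hence bijective (finite equal-size domain and codomain). In particular ψ is bijective.
Since ψ is bijective, we find the preimage of 15. The inverse of x ↦ x^19 on (ℤ_{37})^× is x ↦ x^19, because 19·19 = 361 = 10·36 + 1 ≡ 1 (mod 36) and x^{36} = 1 for x ≠ 0 (Fermat). So ψ⁻¹(15) = 15^19 mod 37.
Repeated squaring mod 37: 15^1 ≡ 15, 15^2 ≡ 15² = 225 ≡ 3, 15^4 ≡ 3² = 9, 15^8 ≡ 9² = 81 ≡ 7, 15^16 ≡ 7² = 49 ≡ 12. Since 19 = 16 + 2 + 1, 15^19 ≡ 12·3·15: 12·3 = 36, then 36·15 = 540 ≡ 22. So 15^19 ≡ 22 (mod 37).
Hence ψ⁻¹(15) = 22.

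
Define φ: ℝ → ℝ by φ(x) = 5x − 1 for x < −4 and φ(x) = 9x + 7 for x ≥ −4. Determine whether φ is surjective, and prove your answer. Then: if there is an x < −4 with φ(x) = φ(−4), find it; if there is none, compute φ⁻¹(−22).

-28/5

Both pieces are strictly increasing (slopes 5 and 9), so each is injective on its own interval.
The left piece maps (−∞, −4) onto (−∞, −21); the right piece maps [−4, ∞) onto [−29, ∞).
The union (−∞, −21) ∪ [−29, ∞) covers ℝ, so φ is surjective.
For the follow-up: the images overlap, so an x < −4 with φ(x) = φ(−4) exists. φ(−4) = −29; solving 5x − 1 = −29 for x < −4 gives x = (−29 + 1)/5 = −28/5.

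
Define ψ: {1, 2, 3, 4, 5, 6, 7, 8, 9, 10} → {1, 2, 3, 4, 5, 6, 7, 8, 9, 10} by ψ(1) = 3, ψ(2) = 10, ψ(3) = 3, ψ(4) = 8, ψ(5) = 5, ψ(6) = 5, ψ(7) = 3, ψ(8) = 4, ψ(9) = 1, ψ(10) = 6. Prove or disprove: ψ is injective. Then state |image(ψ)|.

ψ(1) = 3 = ψ(3) with 1 ≠ 3, so ψ is not injective.
The image of ψ is {1, 3, 4, 5, 6, 8, 10}, which has 7 elements.

7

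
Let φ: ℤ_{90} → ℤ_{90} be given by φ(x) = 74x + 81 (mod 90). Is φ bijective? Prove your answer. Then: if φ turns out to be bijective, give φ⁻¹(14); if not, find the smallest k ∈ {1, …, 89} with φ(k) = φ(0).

45

By definition, φ is injective if φ(a) = φ(b) implies a = b.
We have gcd(74, 90) = 2 > 1. Taking a = 0 and b = 45: φ(0) = 81 and φ(45) = 74·45 + 81 = 3411 ≡ 81 (mod 90).
So φ(0) = φ(45) while 0 ≠ 45, so φ is not injective, hence not bijective.
Since φ is not bijective, we find the least positive k with φ(k) = φ(0): this means 74k ≡ 0 (mod 90), i.e. 90 ∣ 74k. Since gcd(74, 90) = 2, dividing through by 2 this holds exactly when 45 ∣ 37k, and as gcd(37, 45) = 1, exactly when 45 ∣ k.
The smallest positive such k is 45.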